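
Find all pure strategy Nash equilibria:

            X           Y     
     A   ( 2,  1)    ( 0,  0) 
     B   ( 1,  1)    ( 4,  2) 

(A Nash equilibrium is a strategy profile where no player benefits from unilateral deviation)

Nash equilibrium: (A, X), (B, Y)

Work:
Best responses:
  P1 vs X: payoffs [2, 1] → best response A (payoff 2)
  P1 vs Y: payoffs [0, 4] → best response B (payoff 4)
  P2 vs A: payoffs [1, 0] → best response X (payoff 1)
  P2 vs B: payoffs [1, 2] → best response Y (payoff 2)
Mutual best responses: (A,X), (B,Y) → Nash equilibria.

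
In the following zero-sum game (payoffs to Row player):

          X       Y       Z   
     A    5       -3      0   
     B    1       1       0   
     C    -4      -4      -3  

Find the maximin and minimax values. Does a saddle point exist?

Maximin = 0, Minimax = 0, Saddle: True

Work:
Row minimums: [-3, 0, -4] → maximin = 0
Column maximums: [5, 1, 0] → minimax = 0
Saddle point exists! Game value = 0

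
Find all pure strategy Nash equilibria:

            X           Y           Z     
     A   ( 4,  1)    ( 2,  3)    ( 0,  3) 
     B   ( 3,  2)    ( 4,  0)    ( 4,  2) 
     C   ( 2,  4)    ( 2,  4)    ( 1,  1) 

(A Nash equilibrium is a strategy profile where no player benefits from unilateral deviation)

Nash equilibrium: (B, Z)

Work:
Best responses:
  P1 vs X: payoffs [4, 3, 2] → best response A (payoff 4)
  P1 vs Y: payoffs [2, 4, 2] → best response B (payoff 4)
  P1 vs Z: payoffs [0, 4, 1] → best response B (payoff 4)
  P2 vs A: payoffs [1, 3, 3] → best response Y/Z (payoff 3)
  P2 vs B: payoffs [2, 0, 2] → best response X/Z (payoff 2)
  P2 vs C: payoffs [4, 4, 1] → best response X/Y (payoff 4)
Mutual best responses: (B,Z) → Nash equilibria.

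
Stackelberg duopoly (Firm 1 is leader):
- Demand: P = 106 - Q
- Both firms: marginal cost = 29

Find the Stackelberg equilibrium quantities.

q₁* (leader) = 38.5, q₂* (follower) = 19.25

Work:
Follower's reaction: q₂ = (a - c - q₁)/2
Leader substitutes: π₁ = q₁·(a - q₁ - (a-c-q₁)/2 - c)
FOC: q₁* = (106 - 29)/2 = 38.50
Then: q₂* = (106 - 29 - 38.5)/2 = 19.25
Leader has first-mover advantage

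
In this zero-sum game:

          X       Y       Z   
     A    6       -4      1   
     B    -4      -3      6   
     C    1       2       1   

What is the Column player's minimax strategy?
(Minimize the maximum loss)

Column should play Y, value = 2

Work:
Column player minimizes Row's maximum payoff:
Column X: max payoff to Row = 6
Column Y: max payoff to Row = 2
Column Z: max payoff to Row = 6
Minimum is 2, achieved by column Y.
Minimax strategy: Y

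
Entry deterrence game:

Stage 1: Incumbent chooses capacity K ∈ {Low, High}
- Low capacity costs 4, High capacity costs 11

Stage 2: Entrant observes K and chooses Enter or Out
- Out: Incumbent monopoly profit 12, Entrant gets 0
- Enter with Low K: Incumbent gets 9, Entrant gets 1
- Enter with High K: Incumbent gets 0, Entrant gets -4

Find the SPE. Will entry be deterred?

SPE: (Low, Enter|Low, Out|High); Entry not deterred. Incumbent net profit = 5, Entrant gets 1

Work:
After Low K: Entrant enters (1 > 0)
After High K: Entrant stays out (-4 < 0)
Incumbent: Low → 9−4=5, High → 12−11=1
Incumbent chooses Low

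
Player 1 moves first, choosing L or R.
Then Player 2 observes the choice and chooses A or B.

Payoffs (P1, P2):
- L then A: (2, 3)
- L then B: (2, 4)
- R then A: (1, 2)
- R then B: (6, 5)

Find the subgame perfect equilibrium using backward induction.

P1 plays R, P2 plays B after L and B after R; Payoff (6, 5)

Work:
Backward induction:
After L: P2 chooses B → P1 gets 2
After R: P2 chooses B → P1 gets 6
P1 chooses R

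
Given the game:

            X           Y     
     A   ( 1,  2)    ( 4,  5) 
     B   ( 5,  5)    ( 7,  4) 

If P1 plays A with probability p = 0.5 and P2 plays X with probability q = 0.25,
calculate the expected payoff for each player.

E[P1] = 4.875, E[P2] = 4.25

Work:
E[P1] = p·q·π₁(A,X) + p·(1-q)·π₁(A,Y) + (1-p)·q·π₁(B,X) + (1-p)·(1-q)·π₁(B,Y)
= 0.5·0.25·1 + 0.5·0.75·4 + 0.5·0.25·5 + 0.5·0.75·7
= 4.875

E[P2] = 4.25 (similar calculation)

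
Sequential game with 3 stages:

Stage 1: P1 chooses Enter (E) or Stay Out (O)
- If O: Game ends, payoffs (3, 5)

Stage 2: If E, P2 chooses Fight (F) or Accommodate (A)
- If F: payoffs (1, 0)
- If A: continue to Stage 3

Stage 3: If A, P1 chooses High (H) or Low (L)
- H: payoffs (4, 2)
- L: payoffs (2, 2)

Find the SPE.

SPE: (E, A, H); Outcome (4, 2)

Work:
Stage 3: P1 chooses H (4 vs 2)
Stage 2: P2: F->0, A->2 (anticipating H). Choose A
Stage 1: P1: O->3, E->4 (anticipating A, H). Choose E
SPE path: E -> A -> H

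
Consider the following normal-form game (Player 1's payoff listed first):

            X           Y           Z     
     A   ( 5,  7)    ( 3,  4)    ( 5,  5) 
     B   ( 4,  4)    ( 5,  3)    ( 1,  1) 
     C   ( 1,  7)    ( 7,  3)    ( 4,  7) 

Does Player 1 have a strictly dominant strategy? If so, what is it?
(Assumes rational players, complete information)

No strictly dominant strategy exists for Player 1

Work:
A strategy strictly dominates another if it gives a strictly higher payoff against every opponent action. Compare each pair of P1's strategies column-by-column:
  A vs B: [5 vs 4, 3 vs 5, 5 vs 1] → A does not strictly dominate B (column Y: 3 ≤ 5)
  A vs C: [5 vs 1, 3 vs 7, 5 vs 4] → A does not strictly dominate C (column Y: 3 ≤ 7)
  B vs A: [4 vs 5, 5 vs 3, 1 vs 5] → B does not strictly dominate A (column X: 4 ≤ 5)
  B vs C: [4 vs 1, 5 vs 7, 1 vs 4] → B does not strictly dominate C (column Y: 5 ≤ 7)
  C vs A: [1 vs 5, 7 vs 3, 4 vs 5] → C does not strictly dominate A (column X: 1 ≤ 5)
  C vs B: [1 vs 4, 7 vs 5, 4 vs 1] → C does not strictly dominate B (column X: 1 ≤ 4)
No single strategy strictly dominates all others → no strictly dominant strategy.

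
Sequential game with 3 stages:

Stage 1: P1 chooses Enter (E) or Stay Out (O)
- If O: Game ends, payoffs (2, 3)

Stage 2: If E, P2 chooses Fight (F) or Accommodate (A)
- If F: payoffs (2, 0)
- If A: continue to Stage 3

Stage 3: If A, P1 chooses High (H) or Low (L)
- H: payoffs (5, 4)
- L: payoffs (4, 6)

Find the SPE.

SPE: (E, A, H); Outcome (5, 4)

Work:
Stage 3: P1 chooses H (5 vs 4)
Stage 2: P2: F->0, A->4 (anticipating H). Choose A
Stage 1: P1: O->2, E->5 (anticipating A, H). Choose E
SPE path: E -> A -> H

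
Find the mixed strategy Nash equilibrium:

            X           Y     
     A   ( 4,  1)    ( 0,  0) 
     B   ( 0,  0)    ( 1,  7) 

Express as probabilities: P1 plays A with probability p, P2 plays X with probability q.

p = 0.875, q = 0.2

Work:
Find probabilities that make opponent indifferent:
P2 chooses q to make P1 indifferent between A and B
P1 chooses p to make P2 indifferent between X and Y
Mixed NE: P1 plays (A: 0.875, B: 0.125), P2 plays (X: 0.2, Y: 0.8)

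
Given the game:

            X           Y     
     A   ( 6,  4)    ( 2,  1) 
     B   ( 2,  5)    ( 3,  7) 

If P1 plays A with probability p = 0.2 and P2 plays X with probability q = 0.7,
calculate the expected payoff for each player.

E[P1] = 2.8, E[P2] = 5.1

Work:
E[P1] = p·q·π₁(A,X) + p·(1-q)·π₁(A,Y) + (1-p)·q·π₁(B,X) + (1-p)·(1-q)·π₁(B,Y)
= 0.2·0.7·6 + 0.2·0.3·2 + 0.8·0.7·2 + 0.8·0.3·3
= 2.8

E[P2] = 5.1 (similar calculation)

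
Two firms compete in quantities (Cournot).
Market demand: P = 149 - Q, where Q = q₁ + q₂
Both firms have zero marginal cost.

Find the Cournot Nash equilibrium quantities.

q₁* = q₂* = 49.67; P* = 49.67

Work:
Profit: π_i = P·q_i = (a - q_i - q_j)·q_i
FOC: ∂π_i/∂q_i = a - 2q_i - q_j = 0
Reaction function: q_i = (149 - q_j)/2
Symmetry: q* = 149/3 = 49.67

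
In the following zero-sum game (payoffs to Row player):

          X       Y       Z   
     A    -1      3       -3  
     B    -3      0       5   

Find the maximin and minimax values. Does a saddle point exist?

Maximin = -3, Minimax = -1, Saddle: False

Work:
Row minimums: [-3, -3] → maximin = -3
Column maximums: [-1, 3, 5] → minimax = -1
No saddle point (maximin ≠ minimax). Mixed strategy needed.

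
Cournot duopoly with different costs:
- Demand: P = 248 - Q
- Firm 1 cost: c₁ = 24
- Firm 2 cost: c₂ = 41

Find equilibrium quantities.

q₁* = 80.33, q₂* = 63.33

Work:
Reaction: q₁ = (248 - 24 - q₂)/2
Reaction: q₂ = (248 - 41 - q₁)/2
Solve simultaneously:
q₁* = (248 - 2×24 + 41)/3 = 80.33
q₂* = (248 - 2×41 + 24)/3 = 63.33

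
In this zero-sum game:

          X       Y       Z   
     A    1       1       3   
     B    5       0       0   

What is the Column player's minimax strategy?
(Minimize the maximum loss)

Column should play Y, value = 1

Work:
Column player minimizes Row's maximum payoff:
Column X: max payoff to Row = 5
Column Y: max payoff to Row = 1
Column Z: max payoff to Row = 3
Minimum is 1, achieved by column Y.
Minimax strategy: Y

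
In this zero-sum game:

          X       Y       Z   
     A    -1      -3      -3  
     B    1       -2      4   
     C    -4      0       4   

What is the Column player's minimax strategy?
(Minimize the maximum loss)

Column should play Y, value = 0

Work:
Column player minimizes Row's maximum payoff:
Column X: max payoff to Row = 1
Column Y: max payoff to Row = 0
Column Z: max payoff to Row = 4
Minimum is 0, achieved by column Y.
Minimax strategy: Y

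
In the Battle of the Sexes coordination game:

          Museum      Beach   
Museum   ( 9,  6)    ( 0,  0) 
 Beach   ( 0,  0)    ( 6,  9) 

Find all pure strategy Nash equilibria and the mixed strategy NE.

Pure NE: (Museum, Museum) and (Beach, Beach); Mixed NE: p = 0.6, q = 0.4

Work:
Check pure NE:
(Museum, Museum): (9, 6) - no unilateral deviation beneficial
(Beach, Beach): (6, 9) - no unilateral deviation beneficial
Mixed NE: P1 plays Museum with p = 0.6, P2 plays Museum with q = 0.4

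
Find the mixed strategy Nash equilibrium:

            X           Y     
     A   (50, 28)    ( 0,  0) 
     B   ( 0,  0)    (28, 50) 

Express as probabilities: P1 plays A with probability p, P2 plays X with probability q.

p = 0.641, q = 0.359

Work:
Find probabilities that make opponent indifferent:
P2 chooses q to make P1 indifferent between A and B
P1 chooses p to make P2 indifferent between X and Y
Mixed NE: P1 plays (A: 0.641, B: 0.359), P2 plays (X: 0.359, Y: 0.641)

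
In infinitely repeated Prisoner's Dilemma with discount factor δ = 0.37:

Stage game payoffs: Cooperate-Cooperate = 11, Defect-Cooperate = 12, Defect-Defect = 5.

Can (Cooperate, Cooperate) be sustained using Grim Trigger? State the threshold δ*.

δ* = 0.1429; since δ = 0.37 ≥ 0.1429, cooperation can be sustained

Work:
For Grim Trigger:
Cooperate forever: 11/(1-δ)
Defect then punished: 12 + 5·δ/(1-δ)
Need: 11/(1-δ) ≥ 12 + 5·δ/(1-δ)
Solving: δ ≥ (T-R)/(T-P) = (12-11)/(12-5) = 0.1429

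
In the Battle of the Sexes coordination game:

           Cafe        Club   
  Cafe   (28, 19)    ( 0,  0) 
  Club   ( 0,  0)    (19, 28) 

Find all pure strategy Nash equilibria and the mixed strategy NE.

Pure NE: (Cafe, Cafe) and (Club, Club); Mixed NE: p = 0.5957, q = 0.4043

Work:
Check pure NE:
(Cafe, Cafe): (28, 19) - no unilateral deviation beneficial
(Club, Club): (19, 28) - no unilateral deviation beneficial
Mixed NE: P1 plays Cafe with p = 0.5957, P2 plays Cafe with q = 0.4043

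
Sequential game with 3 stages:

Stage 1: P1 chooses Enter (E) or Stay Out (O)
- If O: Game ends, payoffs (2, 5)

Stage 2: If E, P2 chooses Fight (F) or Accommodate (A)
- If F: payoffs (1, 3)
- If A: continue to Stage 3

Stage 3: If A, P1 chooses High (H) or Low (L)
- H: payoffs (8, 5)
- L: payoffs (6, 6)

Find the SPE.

SPE: (E, A, H); Outcome (8, 5)

Work:
Stage 3: P1 chooses H (8 vs 6)
Stage 2: P2: F->3, A->5 (anticipating H). Choose A
Stage 1: P1: O->2, E->8 (anticipating A, H). Choose E
SPE path: E -> A -> H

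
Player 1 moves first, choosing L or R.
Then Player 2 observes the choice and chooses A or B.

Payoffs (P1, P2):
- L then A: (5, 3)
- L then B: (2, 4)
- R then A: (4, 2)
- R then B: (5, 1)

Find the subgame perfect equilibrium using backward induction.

P1 plays R, P2 plays B after L and A after R; Payoff (4, 2)

Work:
Backward induction:
After L: P2 chooses B → P1 gets 2
After R: P2 chooses A → P1 gets 4
P1 chooses R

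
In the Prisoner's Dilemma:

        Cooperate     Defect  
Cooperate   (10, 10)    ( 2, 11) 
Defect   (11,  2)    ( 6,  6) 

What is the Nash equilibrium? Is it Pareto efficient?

(Defect, Defect) is NE; not Pareto efficient

Work:
Defect dominates Cooperate for both players:
If P2 cooperates: Defect (11) > Cooperate (10)
If P2 defects: Defect (6) > Cooperate (2)
NE: (Defect, Defect) with payoff (6, 6)
But (Cooperate, Cooperate) = (10, 10) Pareto dominates (6, 6)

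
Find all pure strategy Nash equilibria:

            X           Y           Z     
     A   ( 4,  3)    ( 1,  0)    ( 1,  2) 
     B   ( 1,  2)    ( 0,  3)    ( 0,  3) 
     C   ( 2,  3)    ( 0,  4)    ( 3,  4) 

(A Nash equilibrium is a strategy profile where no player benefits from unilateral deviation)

Nash equilibrium: (A, X), (C, Z)

Work:
Best responses:
  P1 vs X: payoffs [4, 1, 2] → best response A (payoff 4)
  P1 vs Y: payoffs [1, 0, 0] → best response A (payoff 1)
  P1 vs Z: payoffs [1, 0, 3] → best response C (payoff 3)
  P2 vs A: payoffs [3, 0, 2] → best response X (payoff 3)
  P2 vs B: payoffs [2, 3, 3] → best response Y/Z (payoff 3)
  P2 vs C: payoffs [3, 4, 4] → best response Y/Z (payoff 4)
Mutual best responses: (A,X), (C,Z) → Nash equilibria.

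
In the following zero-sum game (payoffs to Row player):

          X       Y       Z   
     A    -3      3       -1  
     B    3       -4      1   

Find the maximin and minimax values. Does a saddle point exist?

Maximin = -3, Minimax = 1, Saddle: False

Work:
Row minimums: [-3, -4] → maximin = -3
Column maximums: [3, 3, 1] → minimax = 1
No saddle point (maximin ≠ minimax). Mixed strategy needed.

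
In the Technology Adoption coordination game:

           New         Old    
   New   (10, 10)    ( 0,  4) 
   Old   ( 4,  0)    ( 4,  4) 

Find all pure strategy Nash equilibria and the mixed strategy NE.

Pure NE: (New, New) and (Old, Old); Mixed NE: p = 0.4, q = 0.4

Work:
Check pure NE:
(New, New): (10, 10) - no unilateral deviation beneficial
(Old, Old): (4, 4) - no unilateral deviation beneficial
Mixed NE: P1 plays New with p = 0.4, P2 plays New with q = 0.4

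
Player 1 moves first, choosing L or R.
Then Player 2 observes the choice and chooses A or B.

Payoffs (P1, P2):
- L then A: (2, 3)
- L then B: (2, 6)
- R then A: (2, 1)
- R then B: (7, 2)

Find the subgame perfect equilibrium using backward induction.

P1 plays R, P2 plays B after L and B after R; Payoff (7, 2)

Work:
Backward induction:
After L: P2 chooses B → P1 gets 2
After R: P2 chooses B → P1 gets 7
P1 chooses R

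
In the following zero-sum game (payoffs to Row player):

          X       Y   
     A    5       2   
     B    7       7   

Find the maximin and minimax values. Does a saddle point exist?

Maximin = 7, Minimax = 7, Saddle: True

Work:
Row minimums: [2, 7] → maximin = 7
Column maximums: [7, 7] → minimax = 7
Saddle point exists! Game value = 7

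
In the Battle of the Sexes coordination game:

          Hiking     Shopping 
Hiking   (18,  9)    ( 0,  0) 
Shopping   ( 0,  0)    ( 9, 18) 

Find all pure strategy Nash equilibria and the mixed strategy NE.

Pure NE: (Hiking, Hiking) and (Shopping, Shopping); Mixed NE: p = 0.6667, q = 0.3333

Work:
Check pure NE:
(Hiking, Hiking): (18, 9) - no unilateral deviation beneficial
(Shopping, Shopping): (9, 18) - no unilateral deviation beneficial
Mixed NE: P1 plays Hiking with p = 0.6667, P2 plays Hiking with q = 0.3333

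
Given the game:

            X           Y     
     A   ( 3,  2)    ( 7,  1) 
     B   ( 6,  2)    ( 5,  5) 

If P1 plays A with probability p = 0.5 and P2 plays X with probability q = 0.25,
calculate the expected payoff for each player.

E[P1] = 5.625, E[P2] = 2.75

Work:
E[P1] = p·q·π₁(A,X) + p·(1-q)·π₁(A,Y) + (1-p)·q·π₁(B,X) + (1-p)·(1-q)·π₁(B,Y)
= 0.5·0.25·3 + 0.5·0.75·7 + 0.5·0.25·6 + 0.5·0.75·5
= 5.625

E[P2] = 2.75 (similar calculation)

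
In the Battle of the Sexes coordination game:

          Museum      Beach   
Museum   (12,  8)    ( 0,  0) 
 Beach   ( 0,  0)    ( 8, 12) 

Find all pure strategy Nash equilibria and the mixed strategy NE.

Pure NE: (Museum, Museum) and (Beach, Beach); Mixed NE: p = 0.6, q = 0.4

Work:
Check pure NE:
(Museum, Museum): (12, 8) - no unilateral deviation beneficial
(Beach, Beach): (8, 12) - no unilateral deviation beneficial
Mixed NE: P1 plays Museum with p = 0.6, P2 plays Museum with q = 0.4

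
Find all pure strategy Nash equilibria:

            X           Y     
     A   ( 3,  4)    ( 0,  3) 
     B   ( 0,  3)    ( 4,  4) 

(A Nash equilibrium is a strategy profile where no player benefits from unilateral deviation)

Nash equilibrium: (A, X), (B, Y)

Work:
Best responses:
  P1 vs X: payoffs [3, 0] → best response A (payoff 3)
  P1 vs Y: payoffs [0, 4] → best response B (payoff 4)
  P2 vs A: payoffs [4, 3] → best response X (payoff 4)
  P2 vs B: payoffs [3, 4] → best response Y (payoff 4)
Mutual best responses: (A,X), (B,Y) → Nash equilibria.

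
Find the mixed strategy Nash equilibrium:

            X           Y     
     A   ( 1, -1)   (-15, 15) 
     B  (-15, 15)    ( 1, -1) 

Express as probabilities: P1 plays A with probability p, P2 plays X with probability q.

p = 0.5, q = 0.5

Work:
Find probabilities that make opponent indifferent:
P2 chooses q to make P1 indifferent between A and B
P1 chooses p to make P2 indifferent between X and Y
Mixed NE: P1 plays (A: 0.5, B: 0.5), P2 plays (X: 0.5, Y: 0.5)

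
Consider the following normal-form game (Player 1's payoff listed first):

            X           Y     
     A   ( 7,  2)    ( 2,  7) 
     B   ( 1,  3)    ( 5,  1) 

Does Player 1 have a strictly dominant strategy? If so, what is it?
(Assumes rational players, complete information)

No strictly dominant strategy exists for Player 1

Work:
A strategy strictly dominates another if it gives a strictly higher payoff against every opponent action. Compare each pair of P1's strategies column-by-column:
  A vs B: [7 vs 1, 2 vs 5] → A does not strictly dominate B (column Y: 2 ≤ 5)
  B vs A: [1 vs 7, 5 vs 2] → B does not strictly dominate A (column X: 1 ≤ 7)
No single strategy strictly dominates all others → no strictly dominant strategy.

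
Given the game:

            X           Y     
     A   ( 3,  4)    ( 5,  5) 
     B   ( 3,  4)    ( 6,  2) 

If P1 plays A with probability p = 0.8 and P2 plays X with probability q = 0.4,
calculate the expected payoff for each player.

E[P1] = 4.32, E[P2] = 4.24

Work:
E[P1] = p·q·π₁(A,X) + p·(1-q)·π₁(A,Y) + (1-p)·q·π₁(B,X) + (1-p)·(1-q)·π₁(B,Y)
= 0.8·0.4·3 + 0.8·0.6·5 + 0.2·0.4·3 + 0.2·0.6·6
= 4.32

E[P2] = 4.24 (similar calculation)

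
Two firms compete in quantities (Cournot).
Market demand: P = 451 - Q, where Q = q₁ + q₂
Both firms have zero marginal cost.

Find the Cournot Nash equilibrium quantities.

q₁* = q₂* = 150.33; P* = 150.33

Work:
Profit: π_i = P·q_i = (a - q_i - q_j)·q_i
FOC: ∂π_i/∂q_i = a - 2q_i - q_j = 0
Reaction function: q_i = (451 - q_j)/2
Symmetry: q* = 451/3 = 150.33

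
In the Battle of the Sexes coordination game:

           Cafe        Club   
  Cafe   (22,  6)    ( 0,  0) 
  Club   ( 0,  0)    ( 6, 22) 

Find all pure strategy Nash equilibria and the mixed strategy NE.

Pure NE: (Cafe, Cafe) and (Club, Club); Mixed NE: p = 0.7857, q = 0.2143

Work:
Check pure NE:
(Cafe, Cafe): (22, 6) - no unilateral deviation beneficial
(Club, Club): (6, 22) - no unilateral deviation beneficial
Mixed NE: P1 plays Cafe with p = 0.7857, P2 plays Cafe with q = 0.2143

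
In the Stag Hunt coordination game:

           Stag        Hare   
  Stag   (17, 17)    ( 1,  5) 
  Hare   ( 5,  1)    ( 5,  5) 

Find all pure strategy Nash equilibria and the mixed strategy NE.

Pure NE: (Stag, Stag) and (Hare, Hare); Mixed NE: p = 0.25, q = 0.25

Work:
Check pure NE:
(Stag, Stag): (17, 17) - no unilateral deviation beneficial
(Hare, Hare): (5, 5) - no unilateral deviation beneficial
Mixed NE: P1 plays Stag with p = 0.25, P2 plays Stag with q = 0.25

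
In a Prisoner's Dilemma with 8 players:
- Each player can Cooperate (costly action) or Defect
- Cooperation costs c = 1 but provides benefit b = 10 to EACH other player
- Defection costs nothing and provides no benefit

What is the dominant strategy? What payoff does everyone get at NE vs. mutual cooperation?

Dominant: Defect; NE payoff = 0; Coop payoff = 69

Work:
Defect dominates (saves cost c = 1, benefit to others is external)
NE: All defect → everyone gets 0
If all cooperate: each receives (7)×10 - 1 = 69
Social dilemma: 69 > 0 but NE gives 0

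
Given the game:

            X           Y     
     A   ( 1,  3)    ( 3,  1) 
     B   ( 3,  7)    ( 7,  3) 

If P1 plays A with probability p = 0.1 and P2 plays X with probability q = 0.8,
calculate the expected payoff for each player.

E[P1] = 3.56, E[P2] = 5.84

Work:
E[P1] = p·q·π₁(A,X) + p·(1-q)·π₁(A,Y) + (1-p)·q·π₁(B,X) + (1-p)·(1-q)·π₁(B,Y)
= 0.1·0.8·1 + 0.1·0.2·3 + 0.9·0.8·3 + 0.9·0.2·7
= 3.56

E[P2] = 5.84 (similar calculation)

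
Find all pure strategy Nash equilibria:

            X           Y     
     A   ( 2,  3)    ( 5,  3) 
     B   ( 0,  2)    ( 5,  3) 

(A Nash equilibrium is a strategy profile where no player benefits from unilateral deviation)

Nash equilibrium: (A, X), (A, Y), (B, Y)

Work:
Best responses:
  P1 vs X: payoffs [2, 0] → best response A (payoff 2)
  P1 vs Y: payoffs [5, 5] → best response A/B (payoff 5)
  P2 vs A: payoffs [3, 3] → best response X/Y (payoff 3)
  P2 vs B: payoffs [2, 3] → best response Y (payoff 3)
Mutual best responses: (A,X), (A,Y), (B,Y) → Nash equilibria.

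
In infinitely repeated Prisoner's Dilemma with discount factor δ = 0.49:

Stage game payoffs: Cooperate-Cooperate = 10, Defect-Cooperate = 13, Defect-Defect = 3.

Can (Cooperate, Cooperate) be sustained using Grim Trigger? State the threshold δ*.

δ* = 0.3; since δ = 0.49 ≥ 0.3, cooperation can be sustained

Work:
For Grim Trigger:
Cooperate forever: 10/(1-δ)
Defect then punished: 13 + 3·δ/(1-δ)
Need: 10/(1-δ) ≥ 13 + 3·δ/(1-δ)
Solving: δ ≥ (T-R)/(T-P) = (13-10)/(13-3) = 0.3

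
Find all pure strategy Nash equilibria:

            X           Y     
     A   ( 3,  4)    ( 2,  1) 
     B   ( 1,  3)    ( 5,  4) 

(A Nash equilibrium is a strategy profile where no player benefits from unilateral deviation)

Nash equilibrium: (A, X), (B, Y)

Work:
Best responses:
  P1 vs X: payoffs [3, 1] → best response A (payoff 3)
  P1 vs Y: payoffs [2, 5] → best response B (payoff 5)
  P2 vs A: payoffs [4, 1] → best response X (payoff 4)
  P2 vs B: payoffs [3, 4] → best response Y (payoff 4)
Mutual best responses: (A,X), (B,Y) → Nash equilibria.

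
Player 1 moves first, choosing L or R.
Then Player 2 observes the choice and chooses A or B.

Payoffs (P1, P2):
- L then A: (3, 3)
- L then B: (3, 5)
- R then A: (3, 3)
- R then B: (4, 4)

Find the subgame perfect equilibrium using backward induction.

P1 plays R, P2 plays B after L and B after R; Payoff (4, 4)

Work:
Backward induction:
After L: P2 chooses B → P1 gets 3
After R: P2 chooses B → P1 gets 4
P1 chooses R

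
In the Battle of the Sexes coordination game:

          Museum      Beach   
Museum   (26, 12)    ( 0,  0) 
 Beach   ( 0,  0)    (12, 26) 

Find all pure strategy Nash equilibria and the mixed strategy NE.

Pure NE: (Museum, Museum) and (Beach, Beach); Mixed NE: p = 0.6842, q = 0.3158

Work:
Check pure NE:
(Museum, Museum): (26, 12) - no unilateral deviation beneficial
(Beach, Beach): (12, 26) - no unilateral deviation beneficial
Mixed NE: P1 plays Museum with p = 0.6842, P2 plays Museum with q = 0.3158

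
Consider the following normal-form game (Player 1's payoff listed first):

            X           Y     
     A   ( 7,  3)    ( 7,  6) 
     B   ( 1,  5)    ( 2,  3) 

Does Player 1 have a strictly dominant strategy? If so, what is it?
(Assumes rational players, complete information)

Yes, Player 1's strictly dominant strategy is A

Work:
A strategy strictly dominates another if it gives a strictly higher payoff against every opponent action. Compare each pair of P1's strategies column-by-column:
  A vs B: [7 vs 1, 7 vs 2] → A strictly dominates B
  B vs A: [1 vs 7, 2 vs 7] → B does not strictly dominate A (column X: 1 ≤ 7)
A strictly dominates every other strategy → strictly dominant.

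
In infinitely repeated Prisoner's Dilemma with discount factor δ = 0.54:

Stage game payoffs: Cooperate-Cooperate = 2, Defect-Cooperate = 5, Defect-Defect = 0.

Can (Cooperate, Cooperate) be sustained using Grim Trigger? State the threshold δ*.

δ* = 0.6; since δ = 0.54 < 0.6, cooperation cannot be sustained

Work:
For Grim Trigger:
Cooperate forever: 2/(1-δ)
Defect then punished: 5 + 0·δ/(1-δ)
Need: 2/(1-δ) ≥ 5 + 0·δ/(1-δ)
Solving: δ ≥ (T-R)/(T-P) = (5-2)/(5-0) = 0.6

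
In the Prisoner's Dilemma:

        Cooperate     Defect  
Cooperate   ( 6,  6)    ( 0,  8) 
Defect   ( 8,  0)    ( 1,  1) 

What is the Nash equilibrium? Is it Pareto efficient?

(Defect, Defect) is NE; not Pareto efficient

Work:
Defect dominates Cooperate for both players:
If P2 cooperates: Defect (8) > Cooperate (6)
If P2 defects: Defect (1) > Cooperate (0)
NE: (Defect, Defect) with payoff (1, 1)
But (Cooperate, Cooperate) = (6, 6) Pareto dominates (1, 1)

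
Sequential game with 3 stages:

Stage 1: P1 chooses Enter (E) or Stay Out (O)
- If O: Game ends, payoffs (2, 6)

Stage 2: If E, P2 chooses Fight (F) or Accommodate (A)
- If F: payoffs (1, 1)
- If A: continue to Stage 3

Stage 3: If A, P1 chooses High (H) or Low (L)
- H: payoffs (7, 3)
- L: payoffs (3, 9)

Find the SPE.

SPE: (E, A, H); Outcome (7, 3)

Work:
Stage 3: P1 chooses H (7 vs 3)
Stage 2: P2: F->1, A->3 (anticipating H). Choose A
Stage 1: P1: O->2, E->7 (anticipating A, H). Choose E
SPE path: E -> A -> H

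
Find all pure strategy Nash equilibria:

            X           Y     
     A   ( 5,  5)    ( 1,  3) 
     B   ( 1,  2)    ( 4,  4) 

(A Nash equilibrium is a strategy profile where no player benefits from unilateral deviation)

Nash equilibrium: (A, X), (B, Y)

Work:
Best responses:
  P1 vs X: payoffs [5, 1] → best response A (payoff 5)
  P1 vs Y: payoffs [1, 4] → best response B (payoff 4)
  P2 vs A: payoffs [5, 3] → best response X (payoff 5)
  P2 vs B: payoffs [2, 4] → best response Y (payoff 4)
Mutual best responses: (A,X), (B,Y) → Nash equilibria.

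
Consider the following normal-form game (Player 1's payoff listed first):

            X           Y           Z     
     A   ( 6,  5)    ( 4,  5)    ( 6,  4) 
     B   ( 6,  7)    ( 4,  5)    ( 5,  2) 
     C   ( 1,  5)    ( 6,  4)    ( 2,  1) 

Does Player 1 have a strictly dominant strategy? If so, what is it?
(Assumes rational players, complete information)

No strictly dominant strategy exists for Player 1

Work:
A strategy strictly dominates another if it gives a strictly higher payoff against every opponent action. Compare each pair of P1's strategies column-by-column:
  A vs B: [6 vs 6, 4 vs 4, 6 vs 5] → A does not strictly dominate B (column X: 6 ≤ 6)
  A vs C: [6 vs 1, 4 vs 6, 6 vs 2] → A does not strictly dominate C (column Y: 4 ≤ 6)
  B vs A: [6 vs 6, 4 vs 4, 5 vs 6] → B does not strictly dominate A (column X: 6 ≤ 6)
  B vs C: [6 vs 1, 4 vs 6, 5 vs 2] → B does not strictly dominate C (column Y: 4 ≤ 6)
  C vs A: [1 vs 6, 6 vs 4, 2 vs 6] → C does not strictly dominate A (column X: 1 ≤ 6)
  C vs B: [1 vs 6, 6 vs 4, 2 vs 5] → C does not strictly dominate B (column X: 1 ≤ 6)
No single strategy strictly dominates all others → no strictly dominant strategy.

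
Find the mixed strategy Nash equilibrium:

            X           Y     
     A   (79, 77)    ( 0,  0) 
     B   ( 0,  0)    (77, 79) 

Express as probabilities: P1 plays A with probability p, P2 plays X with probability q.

p = 0.5064, q = 0.4936

Work:
Find probabilities that make opponent indifferent:
P2 chooses q to make P1 indifferent between A and B
P1 chooses p to make P2 indifferent between X and Y
Mixed NE: P1 plays (A: 0.5064, B: 0.4936), P2 plays (X: 0.4936, Y: 0.5064)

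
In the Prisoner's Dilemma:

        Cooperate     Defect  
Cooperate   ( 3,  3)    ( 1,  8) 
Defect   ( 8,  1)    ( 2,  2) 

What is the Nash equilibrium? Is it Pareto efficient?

(Defect, Defect) is NE; not Pareto efficient

Work:
Defect dominates Cooperate for both players:
If P2 cooperates: Defect (8) > Cooperate (3)
If P2 defects: Defect (2) > Cooperate (1)
NE: (Defect, Defect) with payoff (2, 2)
But (Cooperate, Cooperate) = (3, 3) Pareto dominates (2, 2)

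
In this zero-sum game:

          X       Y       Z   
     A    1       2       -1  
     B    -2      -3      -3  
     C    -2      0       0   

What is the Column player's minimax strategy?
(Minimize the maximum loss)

Column should play Z, value = 0

Work:
Column player minimizes Row's maximum payoff:
Column X: max payoff to Row = 1
Column Y: max payoff to Row = 2
Column Z: max payoff to Row = 0
Minimum is 0, achieved by column Z.
Minimax strategy: Z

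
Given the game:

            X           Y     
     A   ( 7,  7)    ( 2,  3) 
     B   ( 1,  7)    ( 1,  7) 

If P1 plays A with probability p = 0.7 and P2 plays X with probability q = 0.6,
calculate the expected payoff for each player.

E[P1] = 3.8, E[P2] = 5.88

Work:
E[P1] = p·q·π₁(A,X) + p·(1-q)·π₁(A,Y) + (1-p)·q·π₁(B,X) + (1-p)·(1-q)·π₁(B,Y)
= 0.7·0.6·7 + 0.7·0.4·2 + 0.3·0.6·1 + 0.3·0.4·1
= 3.8

E[P2] = 5.88 (similar calculation)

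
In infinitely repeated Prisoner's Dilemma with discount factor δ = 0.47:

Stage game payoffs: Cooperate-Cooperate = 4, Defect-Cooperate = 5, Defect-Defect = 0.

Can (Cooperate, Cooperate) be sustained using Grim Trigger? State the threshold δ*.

δ* = 0.2; since δ = 0.47 ≥ 0.2, cooperation can be sustained

Work:
For Grim Trigger:
Cooperate forever: 4/(1-δ)
Defect then punished: 5 + 0·δ/(1-δ)
Need: 4/(1-δ) ≥ 5 + 0·δ/(1-δ)
Solving: δ ≥ (T-R)/(T-P) = (5-4)/(5-0) = 0.2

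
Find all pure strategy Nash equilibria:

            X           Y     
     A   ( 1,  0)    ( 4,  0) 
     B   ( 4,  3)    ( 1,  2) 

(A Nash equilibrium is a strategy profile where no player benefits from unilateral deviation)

Nash equilibrium: (A, Y), (B, X)

Work:
Best responses:
  P1 vs X: payoffs [1, 4] → best response B (payoff 4)
  P1 vs Y: payoffs [4, 1] → best response A (payoff 4)
  P2 vs A: payoffs [0, 0] → best response X/Y (payoff 0)
  P2 vs B: payoffs [3, 2] → best response X (payoff 3)
Mutual best responses: (A,Y), (B,X) → Nash equilibria.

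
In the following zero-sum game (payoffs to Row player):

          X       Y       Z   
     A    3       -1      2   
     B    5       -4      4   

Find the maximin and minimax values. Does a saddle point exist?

Maximin = -1, Minimax = -1, Saddle: True

Work:
Row minimums: [-1, -4] → maximin = -1
Column maximums: [5, -1, 4] → minimax = -1
Saddle point exists! Game value = -1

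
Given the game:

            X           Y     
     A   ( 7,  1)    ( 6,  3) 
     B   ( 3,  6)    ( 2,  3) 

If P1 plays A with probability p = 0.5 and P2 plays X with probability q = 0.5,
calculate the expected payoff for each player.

E[P1] = 4.5, E[P2] = 3.25

Work:
E[P1] = p·q·π₁(A,X) + p·(1-q)·π₁(A,Y) + (1-p)·q·π₁(B,X) + (1-p)·(1-q)·π₁(B,Y)
= 0.5·0.5·7 + 0.5·0.5·6 + 0.5·0.5·3 + 0.5·0.5·2
= 4.5

E[P2] = 3.25 (similar calculation)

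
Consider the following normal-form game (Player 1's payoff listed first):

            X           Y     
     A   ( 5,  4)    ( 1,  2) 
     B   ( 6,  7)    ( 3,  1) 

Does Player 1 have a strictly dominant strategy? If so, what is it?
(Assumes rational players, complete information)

Yes, Player 1's strictly dominant strategy is B

Work:
A strategy strictly dominates another if it gives a strictly higher payoff against every opponent action. Compare each pair of P1's strategies column-by-column:
  A vs B: [5 vs 6, 1 vs 3] → A does not strictly dominate B (column X: 5 ≤ 6)
  B vs A: [6 vs 5, 3 vs 1] → B strictly dominates A
B strictly dominates every other strategy → strictly dominant.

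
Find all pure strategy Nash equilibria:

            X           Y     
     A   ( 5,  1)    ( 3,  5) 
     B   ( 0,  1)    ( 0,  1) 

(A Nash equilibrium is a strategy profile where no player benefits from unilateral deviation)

Nash equilibrium: (A, Y)

Work:
Best responses:
  P1 vs X: payoffs [5, 0] → best response A (payoff 5)
  P1 vs Y: payoffs [3, 0] → best response A (payoff 3)
  P2 vs A: payoffs [1, 5] → best response Y (payoff 5)
  P2 vs B: payoffs [1, 1] → best response X/Y (payoff 1)
Mutual best responses: (A,Y) → Nash equilibria.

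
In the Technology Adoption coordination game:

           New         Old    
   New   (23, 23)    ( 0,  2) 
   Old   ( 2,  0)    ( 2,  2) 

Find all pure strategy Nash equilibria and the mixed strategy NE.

Pure NE: (New, New) and (Old, Old); Mixed NE: p = 0.087, q = 0.087

Work:
Check pure NE:
(New, New): (23, 23) - no unilateral deviation beneficial
(Old, Old): (2, 2) - no unilateral deviation beneficial
Mixed NE: P1 plays New with p = 0.087, P2 plays New with q = 0.087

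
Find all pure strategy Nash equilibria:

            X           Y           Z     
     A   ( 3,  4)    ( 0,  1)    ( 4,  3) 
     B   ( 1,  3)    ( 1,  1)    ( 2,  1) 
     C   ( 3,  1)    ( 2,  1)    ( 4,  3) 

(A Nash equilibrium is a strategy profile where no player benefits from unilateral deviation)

Nash equilibrium: (A, X), (C, Z)

Work:
Best responses:
  P1 vs X: payoffs [3, 1, 3] → best response A/C (payoff 3)
  P1 vs Y: payoffs [0, 1, 2] → best response C (payoff 2)
  P1 vs Z: payoffs [4, 2, 4] → best response A/C (payoff 4)
  P2 vs A: payoffs [4, 1, 3] → best response X (payoff 4)
  P2 vs B: payoffs [3, 1, 1] → best response X (payoff 3)
  P2 vs C: payoffs [1, 1, 3] → best response Z (payoff 3)
Mutual best responses: (A,X), (C,Z) → Nash equilibria.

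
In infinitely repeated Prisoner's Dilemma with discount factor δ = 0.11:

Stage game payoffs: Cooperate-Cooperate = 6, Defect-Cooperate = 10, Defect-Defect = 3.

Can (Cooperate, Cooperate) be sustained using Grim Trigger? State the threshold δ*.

δ* = 0.5714; since δ = 0.11 < 0.5714, cooperation cannot be sustained

Work:
For Grim Trigger:
Cooperate forever: 6/(1-δ)
Defect then punished: 10 + 3·δ/(1-δ)
Need: 6/(1-δ) ≥ 10 + 3·δ/(1-δ)
Solving: δ ≥ (T-R)/(T-P) = (10-6)/(10-3) = 0.5714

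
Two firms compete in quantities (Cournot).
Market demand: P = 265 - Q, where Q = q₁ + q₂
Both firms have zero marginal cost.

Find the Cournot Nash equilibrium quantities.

q₁* = q₂* = 88.33; P* = 88.33

Work:
Profit: π_i = P·q_i = (a - q_i - q_j)·q_i
FOC: ∂π_i/∂q_i = a - 2q_i - q_j = 0
Reaction function: q_i = (265 - q_j)/2
Symmetry: q* = 265/3 = 88.33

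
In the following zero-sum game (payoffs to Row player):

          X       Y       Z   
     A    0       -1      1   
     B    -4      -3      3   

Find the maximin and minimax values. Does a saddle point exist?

Maximin = -1, Minimax = -1, Saddle: True

Work:
Row minimums: [-1, -4] → maximin = -1
Column maximums: [0, -1, 3] → minimax = -1
Saddle point exists! Game value = -1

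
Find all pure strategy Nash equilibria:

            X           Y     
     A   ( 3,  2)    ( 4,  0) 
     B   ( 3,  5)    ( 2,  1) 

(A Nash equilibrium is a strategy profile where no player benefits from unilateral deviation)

Nash equilibrium: (A, X), (B, X)

Work:
Best responses:
  P1 vs X: payoffs [3, 3] → best response A/B (payoff 3)
  P1 vs Y: payoffs [4, 2] → best response A (payoff 4)
  P2 vs A: payoffs [2, 0] → best response X (payoff 2)
  P2 vs B: payoffs [5, 1] → best response X (payoff 5)
Mutual best responses: (A,X), (B,X) → Nash equilibria.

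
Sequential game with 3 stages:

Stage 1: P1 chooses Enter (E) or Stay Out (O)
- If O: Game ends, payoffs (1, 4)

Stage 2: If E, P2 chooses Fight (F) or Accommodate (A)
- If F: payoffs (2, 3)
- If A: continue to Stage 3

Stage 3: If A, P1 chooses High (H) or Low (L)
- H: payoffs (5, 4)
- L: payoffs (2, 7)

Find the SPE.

SPE: (E, A, H); Outcome (5, 4)

Work:
Stage 3: P1 chooses H (5 vs 2)
Stage 2: P2: F->3, A->4 (anticipating H). Choose A
Stage 1: P1: O->1, E->5 (anticipating A, H). Choose E
SPE path: E -> A -> H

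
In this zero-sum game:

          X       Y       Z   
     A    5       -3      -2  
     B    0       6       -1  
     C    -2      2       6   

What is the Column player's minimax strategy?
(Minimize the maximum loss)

Column should play X, value = 5

Work:
Column player minimizes Row's maximum payoff:
Column X: max payoff to Row = 5
Column Y: max payoff to Row = 6
Column Z: max payoff to Row = 6
Minimum is 5, achieved by column X.
Minimax strategy: X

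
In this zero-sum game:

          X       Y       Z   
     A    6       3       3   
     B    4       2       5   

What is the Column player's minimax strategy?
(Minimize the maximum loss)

Column should play Y, value = 3

Work:
Column player minimizes Row's maximum payoff:
Column X: max payoff to Row = 6
Column Y: max payoff to Row = 3
Column Z: max payoff to Row = 5
Minimum is 3, achieved by column Y.
Minimax strategy: Y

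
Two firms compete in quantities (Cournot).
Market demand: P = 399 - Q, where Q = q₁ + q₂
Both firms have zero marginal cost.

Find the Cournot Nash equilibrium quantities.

q₁* = q₂* = 133.0; P* = 133.0

Work:
Profit: π_i = P·q_i = (a - q_i - q_j)·q_i
FOC: ∂π_i/∂q_i = a - 2q_i - q_j = 0
Reaction function: q_i = (399 - q_j)/2
Symmetry: q* = 399/3 = 133.0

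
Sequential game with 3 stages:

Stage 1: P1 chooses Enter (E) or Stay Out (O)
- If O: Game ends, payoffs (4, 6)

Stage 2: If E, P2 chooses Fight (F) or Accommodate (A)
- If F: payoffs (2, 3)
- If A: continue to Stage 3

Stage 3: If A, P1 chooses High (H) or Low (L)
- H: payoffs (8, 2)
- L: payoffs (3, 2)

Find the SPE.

SPE: (O, F, H); Outcome (4, 6)

Work:
Stage 3: P1 chooses H (8 vs 3)
Stage 2: P2: F->3, A->2 (anticipating H). Choose F
Stage 1: P1: O->4, E->2 (anticipating F, H). Choose O
SPE path: O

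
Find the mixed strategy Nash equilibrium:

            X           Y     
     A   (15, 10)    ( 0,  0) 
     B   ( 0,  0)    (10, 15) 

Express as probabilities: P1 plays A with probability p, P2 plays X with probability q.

p = 0.6, q = 0.4

Work:
Find probabilities that make opponent indifferent:
P2 chooses q to make P1 indifferent between A and B
P1 chooses p to make P2 indifferent between X and Y
Mixed NE: P1 plays (A: 0.6, B: 0.4), P2 plays (X: 0.4, Y: 0.6)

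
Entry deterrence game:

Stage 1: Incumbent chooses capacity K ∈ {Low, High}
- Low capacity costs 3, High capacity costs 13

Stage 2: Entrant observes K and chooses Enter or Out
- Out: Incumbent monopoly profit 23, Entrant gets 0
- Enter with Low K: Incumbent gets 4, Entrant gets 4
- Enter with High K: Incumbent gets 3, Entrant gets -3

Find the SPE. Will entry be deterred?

SPE: (High, Enter|Low, Out|High); Entry deterred. Incumbent net profit = 10

Work:
After Low K: Entrant enters (4 > 0)
After High K: Entrant stays out (-3 < 0)
Incumbent: Low → 4−3=1, High → 23−13=10
Incumbent chooses High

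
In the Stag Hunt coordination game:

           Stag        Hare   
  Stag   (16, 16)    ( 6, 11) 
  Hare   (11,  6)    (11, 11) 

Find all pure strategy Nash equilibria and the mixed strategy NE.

Pure NE: (Stag, Stag) and (Hare, Hare); Mixed NE: p = 0.5, q = 0.5

Work:
Check pure NE:
(Stag, Stag): (16, 16) - no unilateral deviation beneficial
(Hare, Hare): (11, 11) - no unilateral deviation beneficial
Mixed NE: P1 plays Stag with p = 0.5, P2 plays Stag with q = 0.5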